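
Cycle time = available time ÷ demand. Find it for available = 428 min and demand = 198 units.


Cycle time = available time / demand
= 428 / 198
= 2.16 min/unit


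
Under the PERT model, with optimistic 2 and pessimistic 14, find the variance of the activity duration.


σ² = ((p - o) / 6)² = (p - o)² / 36
= (14 - 2)² / 36
= 12² / 36
= 144 / 36
= 4.0000


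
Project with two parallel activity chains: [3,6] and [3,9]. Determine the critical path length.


Path A: 3 + 6 = 9
Path B: 3 + 9 = 12
Critical path = longest = max(9, 12)
= 12 (Path B)


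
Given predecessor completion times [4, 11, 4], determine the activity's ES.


ES = max of all predecessor completion times
Predecessors: [4, 11, 4]
ES = max(4, 11, 4)
= 11


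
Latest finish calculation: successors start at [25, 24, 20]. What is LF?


LF = min of all successor start times
Successors start at: [25, 24, 20]
LF = min(25, 24, 20)
= 20


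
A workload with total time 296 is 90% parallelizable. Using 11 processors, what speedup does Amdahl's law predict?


Amdahl's law: T_p = T × ((1-p) + p/N)
= 296 × ((1-0.9) + 0.9/11)
= 296 × (0.10 + 0.0818)
= 296 × 0.1818
= 53.82
Speedup = 296/53.82
= 5.50×


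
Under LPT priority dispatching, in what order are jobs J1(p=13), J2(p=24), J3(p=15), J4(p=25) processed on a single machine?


LPT: sort by longest processing time first
  J4: p=25
  J2: p=24
  J3: p=15
  J1: p=13
Order: J4 → J2 → J3 → J1


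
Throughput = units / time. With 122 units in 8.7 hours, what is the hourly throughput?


Throughput = units / time
= 122 / 8.7
= 14.0 units/hour


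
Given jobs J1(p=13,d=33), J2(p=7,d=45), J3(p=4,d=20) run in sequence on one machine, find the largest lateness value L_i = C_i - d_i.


Lateness per job (L = C - d):
  J1: C=13, d=33, L=-20
  J2: C=20, d=45, L=-25
  J3: C=24, d=20, L=4
Lmax = max(-20, -25, 4)
= 4


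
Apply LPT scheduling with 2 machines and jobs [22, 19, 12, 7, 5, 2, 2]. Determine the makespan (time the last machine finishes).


Jobs (LPT sorted): [22, 19, 12, 7, 5, 2, 2]
Machines: 2
  J=22 → Machine 1 (load: 0+22=22)
  J=19 → Machine 2 (load: 0+19=19)
  J=12 → Machine 2 (load: 19+12=31)
  J=7 → Machine 1 (load: 22+7=29)
  J=5 → Machine 1 (load: 29+5=34)
  J=2 → Machine 2 (load: 31+2=33)
  J=2 → Machine 2 (load: 33+2=35)
Machine loads: [34, 35]
Makespan = max = 35 time units


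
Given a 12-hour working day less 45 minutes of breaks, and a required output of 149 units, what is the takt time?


Available = 12×60 - 45 = 675 min
Takt time = 675 / 149
= 4.53 min/unit


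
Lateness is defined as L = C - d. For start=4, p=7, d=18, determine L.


Completion = 4 + 7 = 11
Lateness = C - d = 11 - 18
= -7


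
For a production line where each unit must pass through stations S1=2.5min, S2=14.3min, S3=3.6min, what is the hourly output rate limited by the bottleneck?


Bottleneck = longest station time
Station times: [2.5, 14.3, 3.6]
Max = 14.3 min
Rate = 60 / 14.3
= 4.20 units/hour (bottleneck: 14.3min)


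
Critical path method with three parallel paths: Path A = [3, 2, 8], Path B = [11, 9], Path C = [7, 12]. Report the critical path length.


Path A: 3 + 2 + 8 = 13
Path B: 11 + 9 = 20
Path C: 7 + 12 = 19
Critical path = longest = max(13, 20, 19)
= 20 (Path B)


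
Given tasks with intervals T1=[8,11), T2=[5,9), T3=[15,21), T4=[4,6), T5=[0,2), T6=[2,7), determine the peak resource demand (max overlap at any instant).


Check each time point for overlaps:
  t=5: 3 tasks active (T2, T4, T6)
Max concurrent = 3


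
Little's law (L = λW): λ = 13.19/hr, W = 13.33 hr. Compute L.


Little's law: L = λ × W
= 13.19 × 13.33
= 175.82


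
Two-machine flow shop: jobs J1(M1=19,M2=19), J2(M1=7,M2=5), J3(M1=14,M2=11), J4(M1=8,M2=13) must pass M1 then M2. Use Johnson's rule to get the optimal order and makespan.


Johnson's rule:
Group 1 (M1≤M2, sort by M1): ['J4', 'J1']
Group 2 (M1>M2, sort desc M2): ['J3', 'J2']
Sequence: J4 → J1 → J3 → J2
Makespan calculation:
  J4: M1 done=8, M2 done=21
  J1: M1 done=27, M2 done=46
  J3: M1 done=41, M2 done=57
  J2: M1 done=48, M2 done=62
= Sequence: J4 → J1 → J3 → J2, Makespan: 62


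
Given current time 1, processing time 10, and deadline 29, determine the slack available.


Slack = due - current_time - processing
= 29 - 1 - 10
= 18


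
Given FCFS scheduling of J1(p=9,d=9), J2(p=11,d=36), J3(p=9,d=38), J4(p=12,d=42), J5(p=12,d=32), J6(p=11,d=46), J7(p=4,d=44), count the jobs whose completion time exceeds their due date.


Completion vs due date:
  J1: C=9, d=9 → on time
  J2: C=20, d=36 → on time
  J3: C=29, d=38 → on time
  J4: C=41, d=42 → on time
  J5: C=53, d=32 → TARDY
  J6: C=64, d=46 → TARDY
  J7: C=68, d=44 → TARDY
Tardy jobs: J5, J6, J7
Count = 3


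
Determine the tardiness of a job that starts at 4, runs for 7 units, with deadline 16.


Completion = start + processing = 4 + 7 = 11
Tardiness = max(0, C - d) = max(0, 11 - 16)
= max(0, -5)
= 0


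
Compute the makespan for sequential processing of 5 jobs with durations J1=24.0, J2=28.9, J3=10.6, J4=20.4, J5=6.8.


Sequential makespan: sum all processing times
= 24.0 + 28.9 + 10.6 + 20.4 + 6.8
= 90.7 time units


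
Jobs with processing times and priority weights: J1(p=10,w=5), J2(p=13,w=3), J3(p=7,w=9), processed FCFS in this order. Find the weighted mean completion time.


Completion times:
  J1: C=10, w×C=5×10=50
  J2: C=23, w×C=3×23=69
  J3: C=30, w×C=9×30=270
Sum w×C = 389
Sum w = 17
Weighted avg = 389/17
= 22.88


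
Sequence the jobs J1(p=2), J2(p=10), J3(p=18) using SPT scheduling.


SPT: sort by shortest processing time
  J1: p=2
  J2: p=10
  J3: p=18
Order: J1 → J2 → J3


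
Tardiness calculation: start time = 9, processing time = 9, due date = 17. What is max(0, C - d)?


Completion = start + processing = 9 + 9 = 18
Tardiness = max(0, C - d) = max(0, 18 - 17)
= max(0, 1)
= 1


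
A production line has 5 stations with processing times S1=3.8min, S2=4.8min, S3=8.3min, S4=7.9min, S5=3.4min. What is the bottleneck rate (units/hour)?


Bottleneck = longest station time
Station times: [3.8, 4.8, 8.3, 7.9, 3.4]
Max = 8.3 min
Rate = 60 / 8.3
= 7.23 units/hour (bottleneck: 8.3min)


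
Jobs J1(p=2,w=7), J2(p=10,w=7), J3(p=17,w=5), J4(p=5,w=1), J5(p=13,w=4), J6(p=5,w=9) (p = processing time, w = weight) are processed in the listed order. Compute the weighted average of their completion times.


Completion times:
  J1: C=2, w×C=7×2=14
  J2: C=12, w×C=7×12=84
  J3: C=29, w×C=5×29=145
  J4: C=34, w×C=1×34=34
  J5: C=47, w×C=4×47=188
  J6: C=52, w×C=9×52=468
Sum w×C = 933
Sum w = 33
Weighted avg = 933/33
= 28.27


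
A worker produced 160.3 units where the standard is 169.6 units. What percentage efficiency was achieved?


Efficiency = (actual / standard) × 100
= (160.3 / 169.6) × 100
= 94.5%


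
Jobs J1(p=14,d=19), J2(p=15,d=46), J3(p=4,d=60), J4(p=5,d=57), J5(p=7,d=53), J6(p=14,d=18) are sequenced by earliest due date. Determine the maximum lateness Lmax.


EDD order: J6 → J1 → J2 → J5 → J4 → J3
Completion and lateness:
  J6: C=14, d=18, L=14-18=-4
  J1: C=28, d=19, L=28-19=9
  J2: C=43, d=46, L=43-46=-3
  J5: C=50, d=53, L=50-53=-3
  J4: C=55, d=57, L=55-57=-2
  J3: C=59, d=60, L=59-60=-1
Lmax = max(-4, 9, -3, -3, -2, -1)
= 9


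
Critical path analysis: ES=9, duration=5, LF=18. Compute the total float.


EF = ES + duration = 9 + 5 = 14
LS = LF - duration = 18 - 5 = 13
Total Float = LF - EF = 18 - 14
(or LS - ES = 13 - 9)
= 4


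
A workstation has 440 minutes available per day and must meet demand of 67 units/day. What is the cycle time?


Cycle time = available time / demand
= 440 / 67
= 6.57 min/unit


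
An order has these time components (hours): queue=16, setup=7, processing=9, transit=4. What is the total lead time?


Lead time = queue + setup + processing + transit
= 16 + 7 + 9 + 4
= 36 hours


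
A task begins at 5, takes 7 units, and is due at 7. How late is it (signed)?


Completion = 5 + 7 = 12
Lateness = C - d = 12 - 7
= 5


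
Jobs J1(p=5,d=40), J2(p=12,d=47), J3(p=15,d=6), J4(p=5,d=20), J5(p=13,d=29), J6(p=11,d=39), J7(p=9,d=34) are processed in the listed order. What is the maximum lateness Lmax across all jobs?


Lateness per job (L = C - d):
  J1: C=5, d=40, L=-35
  J2: C=17, d=47, L=-30
  J3: C=32, d=6, L=26
  J4: C=37, d=20, L=17
  J5: C=50, d=29, L=21
  J6: C=61, d=39, L=22
  J7: C=70, d=34, L=36
Lmax = max(-35, -30, 26, 17, 21, 22, 36)
= 36


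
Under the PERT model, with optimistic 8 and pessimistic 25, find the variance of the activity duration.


σ² = ((p - o) / 6)² = (p - o)² / 36
= (25 - 8)² / 36
= 17² / 36
= 289 / 36
= 8.0278


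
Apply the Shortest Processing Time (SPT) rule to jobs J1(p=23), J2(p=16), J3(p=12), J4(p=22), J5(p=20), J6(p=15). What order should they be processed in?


SPT: sort by shortest processing time
  J3: p=12
  J6: p=15
  J2: p=16
  J5: p=20
  J4: p=22
  J1: p=23
Order: J3 → J6 → J2 → J5 → J4 → J1


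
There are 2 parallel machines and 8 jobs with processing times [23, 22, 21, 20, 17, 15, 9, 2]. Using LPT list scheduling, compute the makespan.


Jobs (LPT sorted): [23, 22, 21, 20, 17, 15, 9, 2]
Machines: 2
  J=23 → Machine 1 (load: 0+23=23)
  J=22 → Machine 2 (load: 0+22=22)
  J=21 → Machine 2 (load: 22+21=43)
  J=20 → Machine 1 (load: 23+20=43)
  J=17 → Machine 1 (load: 43+17=60)
  J=15 → Machine 2 (load: 43+15=58)
  J=9 → Machine 2 (load: 58+9=67)
  J=2 → Machine 1 (load: 60+2=62)
Machine loads: [62, 67]
Makespan = max = 67 time units


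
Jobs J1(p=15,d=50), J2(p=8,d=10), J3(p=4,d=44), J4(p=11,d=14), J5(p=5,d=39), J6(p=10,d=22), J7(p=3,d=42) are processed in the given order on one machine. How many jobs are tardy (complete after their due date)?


Completion vs due date:
  J1: C=15, d=50 → on time
  J2: C=23, d=10 → TARDY
  J3: C=27, d=44 → on time
  J4: C=38, d=14 → TARDY
  J5: C=43, d=39 → TARDY
  J6: C=53, d=22 → TARDY
  J7: C=56, d=42 → TARDY
Tardy jobs: J2, J4, J5, J6, J7
Count = 5


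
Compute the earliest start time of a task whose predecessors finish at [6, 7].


ES = max of all predecessor completion times
Predecessors: [6, 7]
ES = max(6, 7)
= 7


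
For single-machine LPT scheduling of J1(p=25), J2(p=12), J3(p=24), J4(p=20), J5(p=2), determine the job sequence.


LPT: sort by longest processing time first
  J1: p=25
  J3: p=24
  J4: p=20
  J2: p=12
  J5: p=2
Order: J1 → J3 → J4 → J2 → J5


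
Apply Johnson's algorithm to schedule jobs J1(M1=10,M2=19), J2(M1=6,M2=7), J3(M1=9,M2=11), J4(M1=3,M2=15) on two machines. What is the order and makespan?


Johnson's rule:
Group 1 (M1≤M2, sort by M1): ['J4', 'J2', 'J3', 'J1']
Group 2 (M1>M2, sort desc M2): []
Sequence: J4 → J2 → J3 → J1
Makespan calculation:
  J4: M1 done=3, M2 done=18
  J2: M1 done=9, M2 done=25
  J3: M1 done=18, M2 done=36
  J1: M1 done=28, M2 done=55
= Sequence: J4 → J2 → J3 → J1, Makespan: 55


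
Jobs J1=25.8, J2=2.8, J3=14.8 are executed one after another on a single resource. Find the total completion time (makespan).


Sequential makespan: sum all processing times
= 25.8 + 2.8 + 14.8
= 43.4 time units


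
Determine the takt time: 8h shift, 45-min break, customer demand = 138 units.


Available = 8×60 - 45 = 435 min
Takt time = 435 / 138
= 3.15 min/unit


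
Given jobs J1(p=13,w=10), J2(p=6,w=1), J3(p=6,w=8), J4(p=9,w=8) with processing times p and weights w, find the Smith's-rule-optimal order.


WSPT (Smith's rule): sort by p/w ascending
  J3: p/w = 6/8 = 0.750
  J4: p/w = 9/8 = 1.125
  J1: p/w = 13/10 = 1.300
  J2: p/w = 6/1 = 6.000
Order: J3 → J4 → J1 → J2


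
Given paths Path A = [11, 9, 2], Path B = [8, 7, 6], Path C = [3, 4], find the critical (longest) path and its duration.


Path A: 11 + 9 + 2 = 22
Path B: 8 + 7 + 6 = 21
Path C: 3 + 4 = 7
Critical path = longest = max(22, 21, 7)
= 22 (Path A)


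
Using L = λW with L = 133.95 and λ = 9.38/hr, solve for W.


Little's law: L = λW → W = L / λ
= 133.95 / 9.38
= 14.28 hours


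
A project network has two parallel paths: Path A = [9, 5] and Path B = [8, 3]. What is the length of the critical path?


Path A: 9 + 5 = 14
Path B: 8 + 3 = 11
Critical path = longest = max(14, 11)
= 14 (Path A)


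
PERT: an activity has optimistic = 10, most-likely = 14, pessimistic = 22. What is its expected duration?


te = (o + 4m + p) / 6
= (10 + 4×14 + 22) / 6
= (10 + 56 + 22) / 6
= 88 / 6
= 14.67


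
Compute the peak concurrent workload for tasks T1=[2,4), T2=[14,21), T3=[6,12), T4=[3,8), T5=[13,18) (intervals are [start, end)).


Check each time point for overlaps:
  t=3: 2 tasks active (T1, T4)
Max concurrent = 2


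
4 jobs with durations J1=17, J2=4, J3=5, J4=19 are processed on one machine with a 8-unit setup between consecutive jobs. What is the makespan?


Makespan = Σ processing + (n-1) × setup
= (17 + 4 + 5 + 19) + (4-1)×8
= 45 + 24
= 69 time units


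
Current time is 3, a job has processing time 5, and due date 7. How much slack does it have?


Slack = due - current_time - processing
= 7 - 3 - 5
= -1


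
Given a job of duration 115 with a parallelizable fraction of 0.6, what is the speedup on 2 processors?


Amdahl's law: T_p = T × ((1-p) + p/N)
= 115 × ((1-0.6) + 0.6/2)
= 115 × (0.40 + 0.3000)
= 115 × 0.7000
= 80.50
Speedup = 115/80.50
= 1.43×


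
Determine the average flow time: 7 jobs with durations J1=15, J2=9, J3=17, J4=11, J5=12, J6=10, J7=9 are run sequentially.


Completion times:
  J1: completes at 15
  J2: completes at 24
  J3: completes at 41
  J4: completes at 52
  J5: completes at 64
  J6: completes at 74
  J7: completes at 83
Sum = 353
Average = 353/7
= 50.43


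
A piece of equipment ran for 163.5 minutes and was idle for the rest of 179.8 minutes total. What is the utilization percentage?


Utilization = busy / total × 100
= 163.5 / 179.8 × 100
= 90.9%


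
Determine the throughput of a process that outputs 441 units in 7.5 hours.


Throughput = units / time
= 441 / 7.5
= 58.8 units/hour


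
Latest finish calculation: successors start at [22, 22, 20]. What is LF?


LF = min of all successor start times
Successors start at: [22, 22, 20]
LF = min(22, 22, 20)
= 20


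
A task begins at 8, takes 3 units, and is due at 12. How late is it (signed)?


Completion = 8 + 3 = 11
Lateness = C - d = 11 - 12
= -1


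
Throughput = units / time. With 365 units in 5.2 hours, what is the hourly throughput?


Throughput = units / time
= 365 / 5.2
= 70.2 units/hour


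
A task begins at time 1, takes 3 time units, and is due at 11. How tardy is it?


Completion = start + processing = 1 + 3 = 4
Tardiness = max(0, C - d) = max(0, 4 - 11)
= max(0, -7)
= 0


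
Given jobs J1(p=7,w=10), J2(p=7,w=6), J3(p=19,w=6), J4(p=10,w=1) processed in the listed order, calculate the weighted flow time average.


Completion times:
  J1: C=7, w×C=10×7=70
  J2: C=14, w×C=6×14=84
  J3: C=33, w×C=6×33=198
  J4: C=43, w×C=1×43=43
Sum w×C = 395
Sum w = 23
Weighted avg = 395/23
= 17.17


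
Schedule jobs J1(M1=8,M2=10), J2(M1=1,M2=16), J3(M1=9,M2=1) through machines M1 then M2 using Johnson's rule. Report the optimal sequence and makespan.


Johnson's rule:
Group 1 (M1≤M2, sort by M1): ['J2', 'J1']
Group 2 (M1>M2, sort desc M2): ['J3']
Sequence: J2 → J1 → J3
Makespan calculation:
  J2: M1 done=1, M2 done=17
  J1: M1 done=9, M2 done=27
  J3: M1 done=18, M2 done=28
= Sequence: J2 → J1 → J3, Makespan: 28


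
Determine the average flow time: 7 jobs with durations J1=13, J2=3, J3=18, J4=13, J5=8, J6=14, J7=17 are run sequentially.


Completion times:
  J1: completes at 13
  J2: completes at 16
  J3: completes at 34
  J4: completes at 47
  J5: completes at 55
  J6: completes at 69
  J7: completes at 86
Sum = 320
Average = 320/7
= 45.71


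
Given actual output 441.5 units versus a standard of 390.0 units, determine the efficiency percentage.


Efficiency = (actual / standard) × 100
= (441.5 / 390.0) × 100
= 113.2%


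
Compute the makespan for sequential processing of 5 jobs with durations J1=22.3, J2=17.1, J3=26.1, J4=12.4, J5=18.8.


Sequential makespan: sum all processing times
= 22.3 + 17.1 + 26.1 + 12.4 + 18.8
= 96.7 time units


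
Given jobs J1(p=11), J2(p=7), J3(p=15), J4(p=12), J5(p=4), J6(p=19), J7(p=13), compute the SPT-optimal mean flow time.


SPT order: J5 → J2 → J1 → J4 → J7 → J3 → J6
Completion times:
  J5: C=4
  J2: C=11
  J1: C=22
  J4: C=34
  J7: C=47
  J3: C=62
  J6: C=81
Sum = 261, n = 7
Mean flow = 261/7
= 37.29


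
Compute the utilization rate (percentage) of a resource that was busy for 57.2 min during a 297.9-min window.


Utilization = busy / total × 100
= 57.2 / 297.9 × 100
= 19.2%


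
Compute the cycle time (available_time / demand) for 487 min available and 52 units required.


Cycle time = available time / demand
= 487 / 52
= 9.37 min/unit


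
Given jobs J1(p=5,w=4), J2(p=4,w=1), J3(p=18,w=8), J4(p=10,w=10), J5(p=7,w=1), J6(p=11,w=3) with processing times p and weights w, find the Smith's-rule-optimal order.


WSPT (Smith's rule): sort by p/w ascending
  J4: p/w = 10/10 = 1.000
  J1: p/w = 5/4 = 1.250
  J3: p/w = 18/8 = 2.250
  J6: p/w = 11/3 = 3.667
  J2: p/w = 4/1 = 4.000
  J5: p/w = 7/1 = 7.000
Order: J4 → J1 → J3 → J6 → J2 → J5


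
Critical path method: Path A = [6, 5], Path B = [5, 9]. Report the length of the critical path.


Path A: 6 + 5 = 11
Path B: 5 + 9 = 14
Critical path = longest = max(11, 14)
= 14 (Path B)


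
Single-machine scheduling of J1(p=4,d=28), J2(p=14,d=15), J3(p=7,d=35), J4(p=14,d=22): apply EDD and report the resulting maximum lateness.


EDD order: J2 → J4 → J1 → J3
Completion and lateness:
  J2: C=14, d=15, L=14-15=-1
  J4: C=28, d=22, L=28-22=6
  J1: C=32, d=28, L=32-28=4
  J3: C=39, d=35, L=39-35=4
Lmax = max(-1, 6, 4, 4)
= 6


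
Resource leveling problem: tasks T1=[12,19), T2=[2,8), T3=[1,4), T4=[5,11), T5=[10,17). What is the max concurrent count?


Check each time point for overlaps:
  t=2: 2 tasks active (T2, T3)
Max concurrent = 2


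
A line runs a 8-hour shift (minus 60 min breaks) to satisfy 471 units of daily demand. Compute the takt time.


Available = 8×60 - 60 = 420 min
Takt time = 420 / 471
= 0.89 min/unit


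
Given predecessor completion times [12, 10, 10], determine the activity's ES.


ES = max of all predecessor completion times
Predecessors: [12, 10, 10]
ES = max(12, 10, 10)
= 12


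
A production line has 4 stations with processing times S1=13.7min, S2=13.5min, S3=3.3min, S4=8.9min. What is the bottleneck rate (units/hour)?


Bottleneck = longest station time
Station times: [13.7, 13.5, 3.3, 8.9]
Max = 13.7 min
Rate = 60 / 13.7
= 4.38 units/hour (bottleneck: 13.7min)


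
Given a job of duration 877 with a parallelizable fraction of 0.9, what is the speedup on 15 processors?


Amdahl's law: T_p = T × ((1-p) + p/N)
= 877 × ((1-0.9) + 0.9/15)
= 877 × (0.10 + 0.0600)
= 877 × 0.1600
= 140.32
Speedup = 877/140.32
= 6.25×


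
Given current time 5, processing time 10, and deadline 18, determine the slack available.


Slack = due - current_time - processing
= 18 - 5 - 10
= 3


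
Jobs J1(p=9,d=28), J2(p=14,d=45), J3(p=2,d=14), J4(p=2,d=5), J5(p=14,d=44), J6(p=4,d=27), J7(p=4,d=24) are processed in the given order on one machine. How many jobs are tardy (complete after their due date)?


Completion vs due date:
  J1: C=9, d=28 → on time
  J2: C=23, d=45 → on time
  J3: C=25, d=14 → TARDY
  J4: C=27, d=5 → TARDY
  J5: C=41, d=44 → on time
  J6: C=45, d=27 → TARDY
  J7: C=49, d=24 → TARDY
Tardy jobs: J3, J4, J6, J7
Count = 4


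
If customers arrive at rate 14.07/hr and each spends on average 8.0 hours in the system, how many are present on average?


Little's law: L = λ × W
= 14.07 × 8.0
= 112.56


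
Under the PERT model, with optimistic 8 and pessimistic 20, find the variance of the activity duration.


σ² = ((p - o) / 6)² = (p - o)² / 36
= (20 - 8)² / 36
= 12² / 36
= 144 / 36
= 4.0000


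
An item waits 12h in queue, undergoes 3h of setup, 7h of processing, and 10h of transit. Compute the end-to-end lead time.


Lead time = queue + setup + processing + transit
= 12 + 3 + 7 + 10
= 32 hours


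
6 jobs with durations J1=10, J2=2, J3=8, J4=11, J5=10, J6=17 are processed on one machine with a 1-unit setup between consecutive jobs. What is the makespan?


Makespan = Σ processing + (n-1) × setup
= (10 + 2 + 8 + 11 + 10 + 17) + (6-1)×1
= 58 + 5
= 63 time units


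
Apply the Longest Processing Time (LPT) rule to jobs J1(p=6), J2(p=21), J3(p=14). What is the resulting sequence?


LPT: sort by longest processing time first
  J2: p=21
  J3: p=14
  J1: p=6
Order: J2 → J3 → J1


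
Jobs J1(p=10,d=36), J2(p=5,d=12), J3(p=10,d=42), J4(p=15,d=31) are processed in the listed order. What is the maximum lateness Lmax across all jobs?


Lateness per job (L = C - d):
  J1: C=10, d=36, L=-26
  J2: C=15, d=12, L=3
  J3: C=25, d=42, L=-17
  J4: C=40, d=31, L=9
Lmax = max(-26, 3, -17, 9)
= 9


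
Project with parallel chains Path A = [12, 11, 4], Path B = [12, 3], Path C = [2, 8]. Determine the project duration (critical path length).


Path A: 12 + 11 + 4 = 27
Path B: 12 + 3 = 15
Path C: 2 + 8 = 10
Critical path = longest = max(27, 15, 10)
= 27 (Path A)


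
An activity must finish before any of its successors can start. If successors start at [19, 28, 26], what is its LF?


LF = min of all successor start times
Successors start at: [19, 28, 26]
LF = min(19, 28, 26)
= 19


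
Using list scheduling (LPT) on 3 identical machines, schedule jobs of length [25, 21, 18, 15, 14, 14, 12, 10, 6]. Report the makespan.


Jobs (LPT sorted): [25, 21, 18, 15, 14, 14, 12, 10, 6]
Machines: 3
  J=25 → Machine 1 (load: 0+25=25)
  J=21 → Machine 2 (load: 0+21=21)
  J=18 → Machine 3 (load: 0+18=18)
  J=15 → Machine 3 (load: 18+15=33)
  J=14 → Machine 2 (load: 21+14=35)
  J=14 → Machine 1 (load: 25+14=39)
  J=12 → Machine 3 (load: 33+12=45)
  J=10 → Machine 2 (load: 35+10=45)
  J=6 → Machine 1 (load: 39+6=45)
Machine loads: [45, 45, 45]
Makespan = max = 45 time units


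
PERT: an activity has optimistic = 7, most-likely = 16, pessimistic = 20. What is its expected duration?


te = (o + 4m + p) / 6
= (7 + 4×16 + 20) / 6
= (7 + 64 + 20) / 6
= 91 / 6
= 15.17


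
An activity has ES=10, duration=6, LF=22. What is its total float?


EF = ES + duration = 10 + 6 = 16
LS = LF - duration = 22 - 6 = 16
Total Float = LF - EF = 22 - 16
(or LS - ES = 16 - 10)
= 6


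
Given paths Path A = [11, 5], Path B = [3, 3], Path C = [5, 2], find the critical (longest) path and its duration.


Path A: 11 + 5 = 16
Path B: 3 + 3 = 6
Path C: 5 + 2 = 7
Critical path = longest = max(16, 6, 7)
= 16 (Path A)


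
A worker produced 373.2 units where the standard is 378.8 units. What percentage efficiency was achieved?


Efficiency = (actual / standard) × 100
= (373.2 / 378.8) × 100
= 98.5%


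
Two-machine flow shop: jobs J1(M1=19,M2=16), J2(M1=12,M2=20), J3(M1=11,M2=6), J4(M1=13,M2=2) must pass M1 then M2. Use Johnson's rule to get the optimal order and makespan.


Johnson's rule:
Group 1 (M1≤M2, sort by M1): ['J2']
Group 2 (M1>M2, sort desc M2): ['J1', 'J3', 'J4']
Sequence: J2 → J1 → J3 → J4
Makespan calculation:
  J2: M1 done=12, M2 done=32
  J1: M1 done=31, M2 done=48
  J3: M1 done=42, M2 done=54
  J4: M1 done=55, M2 done=57
= Sequence: J2 → J1 → J3 → J4, Makespan: 57


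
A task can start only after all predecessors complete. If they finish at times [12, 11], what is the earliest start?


ES = max of all predecessor completion times
Predecessors: [12, 11]
ES = max(12, 11)
= 12


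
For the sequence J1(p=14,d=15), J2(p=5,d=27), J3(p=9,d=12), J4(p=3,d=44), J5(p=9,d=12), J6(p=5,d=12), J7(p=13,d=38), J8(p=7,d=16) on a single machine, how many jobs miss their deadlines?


Completion vs due date:
  J1: C=14, d=15 → on time
  J2: C=19, d=27 → on time
  J3: C=28, d=12 → TARDY
  J4: C=31, d=44 → on time
  J5: C=40, d=12 → TARDY
  J6: C=45, d=12 → TARDY
  J7: C=58, d=38 → TARDY
  J8: C=65, d=16 → TARDY
Tardy jobs: J3, J5, J6, J7, J8
Count = 5


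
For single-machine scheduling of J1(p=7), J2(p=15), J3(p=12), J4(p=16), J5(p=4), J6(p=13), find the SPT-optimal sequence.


SPT: sort by shortest processing time
  J5: p=4
  J1: p=7
  J3: p=12
  J6: p=13
  J2: p=15
  J4: p=16
Order: J5 → J1 → J3 → J6 → J2 → J4


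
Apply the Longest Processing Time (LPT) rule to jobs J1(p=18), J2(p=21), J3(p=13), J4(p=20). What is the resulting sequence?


LPT: sort by longest processing time first
  J2: p=21
  J4: p=20
  J1: p=18
  J3: p=13
Order: J2 → J4 → J1 → J3


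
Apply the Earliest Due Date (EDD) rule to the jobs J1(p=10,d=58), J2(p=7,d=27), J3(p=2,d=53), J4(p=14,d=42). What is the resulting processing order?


EDD: sort by earliest due date
  J2: d=27, p=7
  J4: d=42, p=14
  J3: d=53, p=2
  J1: d=58, p=10
Order: J2 → J4 → J3 → J1


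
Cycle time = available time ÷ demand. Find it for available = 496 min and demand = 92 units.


Cycle time = available time / demand
= 496 / 92
= 5.39 min/unit


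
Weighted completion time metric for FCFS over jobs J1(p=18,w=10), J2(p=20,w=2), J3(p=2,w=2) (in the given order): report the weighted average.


Completion times:
  J1: C=18, w×C=10×18=180
  J2: C=38, w×C=2×38=76
  J3: C=40, w×C=2×40=80
Sum w×C = 336
Sum w = 14
Weighted avg = 336/14
= 24.00


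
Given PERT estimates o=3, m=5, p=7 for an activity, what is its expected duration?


te = (o + 4m + p) / 6
= (3 + 4×5 + 7) / 6
= (3 + 20 + 7) / 6
= 30 / 6
= 5.00


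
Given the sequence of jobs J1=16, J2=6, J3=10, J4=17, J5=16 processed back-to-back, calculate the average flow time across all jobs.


Completion times:
  J1: completes at 16
  J2: completes at 22
  J3: completes at 32
  J4: completes at 49
  J5: completes at 65
Sum = 184
Average = 184/5
= 36.80


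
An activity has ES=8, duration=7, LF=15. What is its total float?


EF = ES + duration = 8 + 7 = 15
LS = LF - duration = 15 - 7 = 8
Total Float = LF - EF = 15 - 15
(or LS - ES = 8 - 8)
= 0


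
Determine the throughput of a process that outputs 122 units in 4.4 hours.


Throughput = units / time
= 122 / 4.4
= 27.7 units/hour


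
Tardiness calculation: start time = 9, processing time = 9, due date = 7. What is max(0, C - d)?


Completion = start + processing = 9 + 9 = 18
Tardiness = max(0, C - d) = max(0, 18 - 7)
= max(0, 11)
= 11


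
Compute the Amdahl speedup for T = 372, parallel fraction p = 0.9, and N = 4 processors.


Amdahl's law: T_p = T × ((1-p) + p/N)
= 372 × ((1-0.9) + 0.9/4)
= 372 × (0.10 + 0.2250)
= 372 × 0.3250
= 120.90
Speedup = 372/120.90
= 3.08×


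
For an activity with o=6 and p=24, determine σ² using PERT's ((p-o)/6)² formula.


σ² = ((p - o) / 6)² = (p - o)² / 36
= (24 - 6)² / 36
= 18² / 36
= 324 / 36
= 9.0000


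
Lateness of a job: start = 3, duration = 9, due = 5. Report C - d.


Completion = 3 + 9 = 12
Lateness = C - d = 12 - 5
= 7


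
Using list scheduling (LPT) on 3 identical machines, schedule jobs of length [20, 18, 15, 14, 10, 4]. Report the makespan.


Jobs (LPT sorted): [20, 18, 15, 14, 10, 4]
Machines: 3
  J=20 → Machine 1 (load: 0+20=20)
  J=18 → Machine 2 (load: 0+18=18)
  J=15 → Machine 3 (load: 0+15=15)
  J=14 → Machine 3 (load: 15+14=29)
  J=10 → Machine 2 (load: 18+10=28)
  J=4 → Machine 1 (load: 20+4=24)
Machine loads: [24, 28, 29]
Makespan = max = 29 time units


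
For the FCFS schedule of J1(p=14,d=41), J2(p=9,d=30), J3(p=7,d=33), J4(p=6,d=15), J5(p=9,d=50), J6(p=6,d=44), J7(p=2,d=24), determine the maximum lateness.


Lateness per job (L = C - d):
  J1: C=14, d=41, L=-27
  J2: C=23, d=30, L=-7
  J3: C=30, d=33, L=-3
  J4: C=36, d=15, L=21
  J5: C=45, d=50, L=-5
  J6: C=51, d=44, L=7
  J7: C=53, d=24, L=29
Lmax = max(-27, -7, -3, 21, -5, 7, 29)
= 29


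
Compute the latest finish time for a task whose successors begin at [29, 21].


LF = min of all successor start times
Successors start at: [29, 21]
LF = min(29, 21)
= 21


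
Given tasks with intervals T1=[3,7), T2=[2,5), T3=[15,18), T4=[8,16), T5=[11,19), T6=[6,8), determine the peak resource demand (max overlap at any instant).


Check each time point for overlaps:
  t=15: 3 tasks active (T3, T4, T5)
Max concurrent = 3


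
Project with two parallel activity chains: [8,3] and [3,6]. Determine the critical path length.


Path A: 8 + 3 = 11
Path B: 3 + 6 = 9
Critical path = longest = max(11, 9)
= 11 (Path A)


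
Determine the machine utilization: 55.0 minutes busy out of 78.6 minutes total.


Utilization = busy / total × 100
= 55.0 / 78.6 × 100
= 70.0%


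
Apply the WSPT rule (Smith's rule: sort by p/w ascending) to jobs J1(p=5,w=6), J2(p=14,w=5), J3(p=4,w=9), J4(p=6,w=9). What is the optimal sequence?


WSPT (Smith's rule): sort by p/w ascending
  J3: p/w = 4/9 = 0.444
  J4: p/w = 6/9 = 0.667
  J1: p/w = 5/6 = 0.833
  J2: p/w = 14/5 = 2.800
Order: J3 → J4 → J1 → J2


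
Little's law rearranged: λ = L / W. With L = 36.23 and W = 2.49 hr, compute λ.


Little's law: L = λW → λ = L / W
= 36.23 / 2.49
= 14.55 per hour


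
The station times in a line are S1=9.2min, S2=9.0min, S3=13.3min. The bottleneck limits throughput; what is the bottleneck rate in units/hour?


Bottleneck = longest station time
Station times: [9.2, 9.0, 13.3]
Max = 13.3 min
Rate = 60 / 13.3
= 4.51 units/hour (bottleneck: 13.3min)


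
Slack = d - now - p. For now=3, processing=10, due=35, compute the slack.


Slack = due - current_time - processing
= 35 - 3 - 10
= 22


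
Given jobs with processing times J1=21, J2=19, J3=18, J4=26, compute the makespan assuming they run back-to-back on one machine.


Sequential makespan: sum all processing times
= 21 + 19 + 18 + 26
= 84 time units


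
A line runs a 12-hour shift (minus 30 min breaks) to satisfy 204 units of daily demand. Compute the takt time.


Available = 12×60 - 30 = 690 min
Takt time = 690 / 204
= 3.38 min/unit


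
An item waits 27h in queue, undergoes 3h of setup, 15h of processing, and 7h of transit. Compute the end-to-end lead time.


Lead time = queue + setup + processing + transit
= 27 + 3 + 15 + 7
= 52 hours


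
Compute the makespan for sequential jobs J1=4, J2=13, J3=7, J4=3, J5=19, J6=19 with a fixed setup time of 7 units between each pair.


Makespan = Σ processing + (n-1) × setup
= (4 + 13 + 7 + 3 + 19 + 19) + (6-1)×7
= 65 + 35
= 100 time units


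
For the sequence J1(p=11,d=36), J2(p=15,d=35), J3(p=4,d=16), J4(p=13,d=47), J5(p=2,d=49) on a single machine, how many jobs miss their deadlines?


Completion vs due date:
  J1: C=11, d=36 → on time
  J2: C=26, d=35 → on time
  J3: C=30, d=16 → TARDY
  J4: C=43, d=47 → on time
  J5: C=45, d=49 → on time
Tardy jobs: J3
Count = 1


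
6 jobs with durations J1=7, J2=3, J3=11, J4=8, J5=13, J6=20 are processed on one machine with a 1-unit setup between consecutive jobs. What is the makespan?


Makespan = Σ processing + (n-1) × setup
= (7 + 3 + 11 + 8 + 13 + 20) + (6-1)×1
= 62 + 5
= 67 time units


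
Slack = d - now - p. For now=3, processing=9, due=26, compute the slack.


Slack = due - current_time - processing
= 26 - 3 - 9
= 14


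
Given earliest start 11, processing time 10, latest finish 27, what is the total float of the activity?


EF = ES + duration = 11 + 10 = 21
LS = LF - duration = 27 - 10 = 17
Total Float = LF - EF = 27 - 21
(or LS - ES = 17 - 11)
= 6


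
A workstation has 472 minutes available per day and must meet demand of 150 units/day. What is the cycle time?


Cycle time = available time / demand
= 472 / 150
= 3.15 min/unit


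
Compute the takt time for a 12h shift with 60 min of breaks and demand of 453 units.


Available = 12×60 - 60 = 660 min
Takt time = 660 / 453
= 1.46 min/unit


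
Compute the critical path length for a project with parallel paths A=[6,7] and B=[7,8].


Path A: 6 + 7 = 13
Path B: 7 + 8 = 15
Critical path = longest = max(13, 15)
= 15 (Path B)


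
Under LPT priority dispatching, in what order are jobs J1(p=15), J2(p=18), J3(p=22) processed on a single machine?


LPT: sort by longest processing time first
  J3: p=22
  J2: p=18
  J1: p=15
Order: J3 → J2 → J1


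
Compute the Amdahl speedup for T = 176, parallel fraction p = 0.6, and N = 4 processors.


Amdahl's law: T_p = T × ((1-p) + p/N)
= 176 × ((1-0.6) + 0.6/4)
= 176 × (0.40 + 0.1500)
= 176 × 0.5500
= 96.80
Speedup = 176/96.80
= 1.82×


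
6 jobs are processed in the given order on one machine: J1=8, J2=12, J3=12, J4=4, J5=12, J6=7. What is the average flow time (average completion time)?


Completion times:
  J1: completes at 8
  J2: completes at 20
  J3: completes at 32
  J4: completes at 36
  J5: completes at 48
  J6: completes at 55
Sum = 199
Average = 199/6
= 33.17


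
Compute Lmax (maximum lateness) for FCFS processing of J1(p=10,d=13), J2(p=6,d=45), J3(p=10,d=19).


Lateness per job (L = C - d):
  J1: C=10, d=13, L=-3
  J2: C=16, d=45, L=-29
  J3: C=26, d=19, L=7
Lmax = max(-3, -29, 7)
= 7


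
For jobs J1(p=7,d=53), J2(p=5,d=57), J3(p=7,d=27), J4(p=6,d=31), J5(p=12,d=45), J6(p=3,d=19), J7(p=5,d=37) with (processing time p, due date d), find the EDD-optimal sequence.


EDD: sort by earliest due date
  J6: d=19, p=3
  J3: d=27, p=7
  J4: d=31, p=6
  J7: d=37, p=5
  J5: d=45, p=12
  J1: d=53, p=7
  J2: d=57, p=5
Order: J6 → J3 → J4 → J7 → J5 → J1 → J2


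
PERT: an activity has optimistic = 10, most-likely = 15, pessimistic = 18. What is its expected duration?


te = (o + 4m + p) / 6
= (10 + 4×15 + 18) / 6
= (10 + 60 + 18) / 6
= 88 / 6
= 14.67


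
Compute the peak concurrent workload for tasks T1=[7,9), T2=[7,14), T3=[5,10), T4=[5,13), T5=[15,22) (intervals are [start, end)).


Check each time point for overlaps:
  t=7: 4 tasks active (T1, T2, T3, T4)
Max concurrent = 4


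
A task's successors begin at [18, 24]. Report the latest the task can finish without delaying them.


LF = min of all successor start times
Successors start at: [18, 24]
LF = min(18, 24)
= 18


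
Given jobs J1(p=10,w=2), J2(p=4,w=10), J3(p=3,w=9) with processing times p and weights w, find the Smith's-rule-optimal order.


WSPT (Smith's rule): sort by p/w ascending
  J3: p/w = 3/9 = 0.333
  J2: p/w = 4/10 = 0.400
  J1: p/w = 10/2 = 5.000
Order: J3 → J2 → J1


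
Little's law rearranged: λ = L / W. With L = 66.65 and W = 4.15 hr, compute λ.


Little's law: L = λW → λ = L / W
= 66.65 / 4.15
= 16.06 per hour


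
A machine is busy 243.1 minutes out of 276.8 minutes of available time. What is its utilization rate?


Utilization = busy / total × 100
= 243.1 / 276.8 × 100
= 87.8%


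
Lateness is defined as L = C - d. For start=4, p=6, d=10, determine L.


Completion = 4 + 6 = 10
Lateness = C - d = 10 - 10
= 0


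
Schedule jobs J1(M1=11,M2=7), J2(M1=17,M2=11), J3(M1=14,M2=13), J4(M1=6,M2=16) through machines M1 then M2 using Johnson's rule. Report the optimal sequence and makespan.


Johnson's rule:
Group 1 (M1≤M2, sort by M1): ['J4']
Group 2 (M1>M2, sort desc M2): ['J3', 'J2', 'J1']
Sequence: J4 → J3 → J2 → J1
Makespan calculation:
  J4: M1 done=6, M2 done=22
  J3: M1 done=20, M2 done=35
  J2: M1 done=37, M2 done=48
  J1: M1 done=48, M2 done=55
= Sequence: J4 → J3 → J2 → J1, Makespan: 55


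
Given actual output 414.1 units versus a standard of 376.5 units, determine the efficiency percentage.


Efficiency = (actual / standard) × 100
= (414.1 / 376.5) × 100
= 110.0%


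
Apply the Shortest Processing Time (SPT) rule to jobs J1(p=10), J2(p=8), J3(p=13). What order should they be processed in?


SPT: sort by shortest processing time
  J2: p=8
  J1: p=10
  J3: p=13
Order: J2 → J1 → J3


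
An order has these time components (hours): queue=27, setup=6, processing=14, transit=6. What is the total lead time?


Lead time = queue + setup + processing + transit
= 27 + 6 + 14 + 6
= 53 hours


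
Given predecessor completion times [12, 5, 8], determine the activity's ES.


ES = max of all predecessor completion times
Predecessors: [12, 5, 8]
ES = max(12, 5, 8)
= 12


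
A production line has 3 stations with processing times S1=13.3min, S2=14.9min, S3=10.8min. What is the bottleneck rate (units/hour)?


Bottleneck = longest station time
Station times: [13.3, 14.9, 10.8]
Max = 14.9 min
Rate = 60 / 14.9
= 4.03 units/hour (bottleneck: 14.9min)


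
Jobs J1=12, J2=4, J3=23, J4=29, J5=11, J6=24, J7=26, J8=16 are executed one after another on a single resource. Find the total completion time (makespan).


Sequential makespan: sum all processing times
= 12 + 4 + 23 + 29 + 11 + 24 + 26 + 16
= 145 time units


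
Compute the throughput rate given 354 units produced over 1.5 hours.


Throughput = units / time
= 354 / 1.5
= 236.0 units/hour


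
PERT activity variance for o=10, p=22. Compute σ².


σ² = ((p - o) / 6)² = (p - o)² / 36
= (22 - 10)² / 36
= 12² / 36
= 144 / 36
= 4.0000


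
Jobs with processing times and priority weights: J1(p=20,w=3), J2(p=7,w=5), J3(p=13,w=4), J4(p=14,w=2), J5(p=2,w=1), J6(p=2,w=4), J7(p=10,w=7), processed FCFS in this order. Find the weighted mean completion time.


Completion times:
  J1: C=20, w×C=3×20=60
  J2: C=27, w×C=5×27=135
  J3: C=40, w×C=4×40=160
  J4: C=54, w×C=2×54=108
  J5: C=56, w×C=1×56=56
  J6: C=58, w×C=4×58=232
  J7: C=68, w×C=7×68=476
Sum w×C = 1227
Sum w = 26
Weighted avg = 1227/26
= 47.19


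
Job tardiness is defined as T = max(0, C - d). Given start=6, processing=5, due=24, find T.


Completion = start + processing = 6 + 5 = 11
Tardiness = max(0, C - d) = max(0, 11 - 24)
= max(0, -13)
= 0


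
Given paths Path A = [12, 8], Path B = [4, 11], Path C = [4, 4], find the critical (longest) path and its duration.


Path A: 12 + 8 = 20
Path B: 4 + 11 = 15
Path C: 4 + 4 = 8
Critical path = longest = max(20, 15, 8)
= 20 (Path A)


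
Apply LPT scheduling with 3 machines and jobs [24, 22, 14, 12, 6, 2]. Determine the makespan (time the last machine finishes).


Jobs (LPT sorted): [24, 22, 14, 12, 6, 2]
Machines: 3
  J=24 → Machine 1 (load: 0+24=24)
  J=22 → Machine 2 (load: 0+22=22)
  J=14 → Machine 3 (load: 0+14=14)
  J=12 → Machine 3 (load: 14+12=26)
  J=6 → Machine 2 (load: 22+6=28)
  J=2 → Machine 1 (load: 24+2=26)
Machine loads: [26, 28, 26]
Makespan = max = 28 time units


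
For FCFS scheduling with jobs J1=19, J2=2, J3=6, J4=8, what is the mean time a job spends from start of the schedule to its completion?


Completion times:
  J1: completes at 19
  J2: completes at 21
  J3: completes at 27
  J4: completes at 35
Sum = 102
Average = 102/4
= 25.50


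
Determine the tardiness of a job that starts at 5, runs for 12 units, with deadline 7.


Completion = start + processing = 5 + 12 = 17
Tardiness = max(0, C - d) = max(0, 17 - 7)
= max(0, 10)
= 10


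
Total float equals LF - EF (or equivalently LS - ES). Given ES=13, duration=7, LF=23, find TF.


EF = ES + duration = 13 + 7 = 20
LS = LF - duration = 23 - 7 = 16
Total Float = LF - EF = 23 - 20
(or LS - ES = 16 - 13)
= 3


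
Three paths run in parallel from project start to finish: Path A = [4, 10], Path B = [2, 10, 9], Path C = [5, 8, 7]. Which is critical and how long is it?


Path A: 4 + 10 = 14
Path B: 2 + 10 + 9 = 21
Path C: 5 + 8 + 7 = 20
Critical path = longest = max(14, 21, 20)
= 21 (Path B)
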